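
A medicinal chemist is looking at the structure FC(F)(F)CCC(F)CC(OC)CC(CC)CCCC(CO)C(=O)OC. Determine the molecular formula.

C18H32F4O4

Walk through each heavy atom and fill implicit hydrogens from standard valence (C 4, N 3, O 2, S 2, halogen 1):
  atom 1: F (halogen, monovalent) → 0 H
  atom 2: C, bond orders sum to 4 (valence 4) → 0 H
  atom 3: F (halogen, monovalent) → 0 H
  atom 4: F (halogen, monovalent) → 0 H
  atom 5: C, bond orders sum to 2 (valence 4) → 2 H
  atom 6: C, bond orders sum to 2 (valence 4) → 2 H
  atom 7: C, bond orders sum to 3 (valence 4) → 1 H
  atom 8: F (halogen, monovalent) → 0 H
  atom 9: C, bond orders sum to 2 (valence 4) → 2 H
  atom 10: C, bond orders sum to 3 (valence 4) → 1 H
  atom 11: O, bond orders sum to 2 (valence 2) → 0 H
  atom 12: C, bond orders sum to 1 (valence 4) → 3 H
  atom 13: C, bond orders sum to 2 (valence 4) → 2 H
  atom 14: C, bond orders sum to 3 (valence 4) → 1 H
  atom 15: C, bond orders sum to 2 (valence 4) → 2 H
  atom 16: C, bond orders sum to 1 (valence 4) → 3 H
  atom 17: C, bond orders sum to 2 (valence 4) → 2 H
  atom 18: C, bond orders sum to 2 (valence 4) → 2 H
  atom 19: C, bond orders sum to 2 (valence 4) → 2 H
  atom 20: C, bond orders sum to 3 (valence 4) → 1 H
  atom 21: C, bond orders sum to 2 (valence 4) → 2 H
  atom 22: O, bond orders sum to 1 (valence 2) → 1 H
  atom 23: C, bond orders sum to 4 (valence 4) → 0 H
  atom 24: O, bond orders sum to 2 (valence 2) → 0 H
  atom 25: O, bond orders sum to 2 (valence 2) → 0 H
  atom 26: C, bond orders sum to 1 (valence 4) → 3 H
Totals → C:18, H:32, F:4, O:4.
In Hill order: C18H32F4O4.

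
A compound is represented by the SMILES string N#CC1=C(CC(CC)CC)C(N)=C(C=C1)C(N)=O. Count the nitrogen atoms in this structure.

Scan the SMILES for N atoms (remember two-letter symbols like Cl and Br are single atoms).
Nitrogen count: 3.

3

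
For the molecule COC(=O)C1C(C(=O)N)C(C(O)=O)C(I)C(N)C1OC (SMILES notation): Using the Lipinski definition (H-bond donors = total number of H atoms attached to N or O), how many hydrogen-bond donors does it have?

5

Donors: find every N or O and count the H atoms it carries.
  atom 2 (O): bond orders sum to 2 → 0 H
  atom 4 (O): bond orders sum to 2 → 0 H
  atom 8 (O): bond orders sum to 2 → 0 H
  atom 9 (N): bond orders sum to 1 → 2 H
  atom 12 (O): bond orders sum to 1 → 1 H
  atom 13 (O): bond orders sum to 2 → 0 H
  atom 17 (N): bond orders sum to 1 → 2 H
  atom 19 (O): bond orders sum to 2 → 0 H
Lipinski HBD = 5.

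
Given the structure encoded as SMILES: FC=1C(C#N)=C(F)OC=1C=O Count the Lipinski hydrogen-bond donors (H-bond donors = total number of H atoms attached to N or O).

Donors: find every N or O and count the H atoms it carries.
  atom 5 (N): bond orders sum to 3 → 0 H
  atom 8 (O): bond orders sum to 2 → 0 H
  atom 11 (O): bond orders sum to 2 → 0 H
Lipinski HBD = 0.

0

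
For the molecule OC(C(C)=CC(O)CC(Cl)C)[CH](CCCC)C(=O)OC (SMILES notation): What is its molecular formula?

C15H27ClO4

Walk through each heavy atom and fill implicit hydrogens from standard valence (C 4, N 3, O 2, S 2, halogen 1):
  atom 1: O, bond orders sum to 1 (valence 2) → 1 H
  atom 2: C, bond orders sum to 3 (valence 4) → 1 H
  atom 3: C, bond orders sum to 4 (valence 4) → 0 H
  atom 4: C, bond orders sum to 1 (valence 4) → 3 H
  atom 5: C, bond orders sum to 3 (valence 4) → 1 H
  atom 6: C, bond orders sum to 3 (valence 4) → 1 H
  atom 7: O, bond orders sum to 1 (valence 2) → 1 H
  atom 8: C, bond orders sum to 2 (valence 4) → 2 H
  atom 9: C, bond orders sum to 3 (valence 4) → 1 H
  atom 10: Cl (halogen, monovalent) → 0 H
  atom 11: C, bond orders sum to 1 (valence 4) → 3 H
  atom 12: C with explicit H count 1
  atom 13: C, bond orders sum to 2 (valence 4) → 2 H
  atom 14: C, bond orders sum to 2 (valence 4) → 2 H
  atom 15: C, bond orders sum to 2 (valence 4) → 2 H
  atom 16: C, bond orders sum to 1 (valence 4) → 3 H
  atom 17: C, bond orders sum to 4 (valence 4) → 0 H
  atom 18: O, bond orders sum to 2 (valence 2) → 0 H
  atom 19: O, bond orders sum to 2 (valence 2) → 0 H
  atom 20: C, bond orders sum to 1 (valence 4) → 3 H
Totals → C:15, H:27, Cl:1, O:4.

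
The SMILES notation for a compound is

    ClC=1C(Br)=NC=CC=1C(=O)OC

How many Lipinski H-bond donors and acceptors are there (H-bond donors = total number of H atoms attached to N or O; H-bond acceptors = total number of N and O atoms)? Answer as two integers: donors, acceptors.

Donors: find every N or O and count the H atoms it carries.
  atom 5 (N): bond orders sum to 3 → 0 H
  atom 10 (O): bond orders sum to 2 → 0 H
  atom 11 (O): bond orders sum to 2 → 0 H
Lipinski HBD = 0.
Acceptors: N atoms = 1, O atoms = 2 → HBA = 3.

0, 3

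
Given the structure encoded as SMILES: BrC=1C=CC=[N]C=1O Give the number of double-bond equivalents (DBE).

Degree of unsaturation = (number of rings) + (number of π bonds).
Ring closures in the SMILES: 1.
π bonds: 3 double bonds (each 1 DoU) → 3 DoU from unsaturation.
Total DoU = 1 + 3 = 4.

4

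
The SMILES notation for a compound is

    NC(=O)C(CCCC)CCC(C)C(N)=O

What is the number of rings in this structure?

In SMILES, each pair of matching ring-closure digits denotes one ring-closing bond; the number of such bonds equals the number of independent rings.
Ring-closure bonds here: 0.

0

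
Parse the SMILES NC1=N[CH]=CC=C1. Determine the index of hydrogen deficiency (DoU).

Degree of unsaturation = (number of rings) + (number of π bonds).
Ring closures in the SMILES: 1.
π bonds: 3 double bonds (each 1 DoU) → 3 DoU from unsaturation.
Total DoU = 1 + 3 = 4.

4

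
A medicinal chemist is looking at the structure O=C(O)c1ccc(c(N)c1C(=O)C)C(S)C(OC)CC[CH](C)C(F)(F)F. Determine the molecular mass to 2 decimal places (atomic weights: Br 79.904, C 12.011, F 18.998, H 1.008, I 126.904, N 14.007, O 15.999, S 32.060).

393.42 g/mol

First, the molecular formula is C17H22F3NO4S (counting implicit H from valence).
  C: 17 × 12.011 = 204.187
  F: 3 × 18.998 = 56.994
  H: 22 × 1.008 = 22.176
  N: 1 × 14.007 = 14.007
  O: 4 × 15.999 = 63.996
  S: 1 × 32.060 = 32.060
Sum: 17×12.011 + 3×18.998 + 22×1.008 + 1×14.007 + 4×15.999 + 1×32.060 = 393.420 → 393.42 g/mol.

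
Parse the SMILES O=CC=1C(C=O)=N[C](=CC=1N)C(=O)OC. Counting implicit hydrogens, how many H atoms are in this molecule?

8

Walk through each heavy atom and fill implicit hydrogens from standard valence (C 4, N 3, O 2, S 2, halogen 1):
  atom 1: O, bond orders sum to 2 (valence 2) → 0 H
  atom 2: C, bond orders sum to 3 (valence 4) → 1 H
  atom 3: C, bond orders sum to 4 (valence 4) → 0 H
  atom 4: C, bond orders sum to 4 (valence 4) → 0 H
  atom 5: C, bond orders sum to 3 (valence 4) → 1 H
  atom 6: O, bond orders sum to 2 (valence 2) → 0 H
  atom 7: N, bond orders sum to 3 (valence 3) → 0 H
  atom 8: C with explicit H count 0
  atom 9: C, bond orders sum to 3 (valence 4) → 1 H
  atom 10: C, bond orders sum to 4 (valence 4) → 0 H
  atom 11: N, bond orders sum to 1 (valence 3) → 2 H
  atom 12: C, bond orders sum to 4 (valence 4) → 0 H
  atom 13: O, bond orders sum to 2 (valence 2) → 0 H
  atom 14: O, bond orders sum to 2 (valence 2) → 0 H
  atom 15: C, bond orders sum to 1 (valence 4) → 3 H
Total hydrogens: 8.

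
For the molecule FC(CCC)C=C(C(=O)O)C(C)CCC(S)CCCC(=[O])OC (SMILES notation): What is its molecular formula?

Walk through each heavy atom and fill implicit hydrogens from standard valence (C 4, N 3, O 2, S 2, halogen 1):
  atom 1: F (halogen, monovalent) → 0 H
  atom 2: C, bond orders sum to 3 (valence 4) → 1 H
  atom 3: C, bond orders sum to 2 (valence 4) → 2 H
  atom 4: C, bond orders sum to 2 (valence 4) → 2 H
  atom 5: C, bond orders sum to 1 (valence 4) → 3 H
  atom 6: C, bond orders sum to 3 (valence 4) → 1 H
  atom 7: C, bond orders sum to 4 (valence 4) → 0 H
  atom 8: C, bond orders sum to 4 (valence 4) → 0 H
  atom 9: O, bond orders sum to 2 (valence 2) → 0 H
  atom 10: O, bond orders sum to 1 (valence 2) → 1 H
  atom 11: C, bond orders sum to 3 (valence 4) → 1 H
  atom 12: C, bond orders sum to 1 (valence 4) → 3 H
  atom 13: C, bond orders sum to 2 (valence 4) → 2 H
  atom 14: C, bond orders sum to 2 (valence 4) → 2 H
  atom 15: C, bond orders sum to 3 (valence 4) → 1 H
  atom 16: S, bond orders sum to 1 (valence 2) → 1 H
  atom 17: C, bond orders sum to 2 (valence 4) → 2 H
  atom 18: C, bond orders sum to 2 (valence 4) → 2 H
  atom 19: C, bond orders sum to 2 (valence 4) → 2 H
  atom 20: C, bond orders sum to 4 (valence 4) → 0 H
  atom 21: O with explicit H count 0
  atom 22: O, bond orders sum to 2 (valence 2) → 0 H
  atom 23: C, bond orders sum to 1 (valence 4) → 3 H
Totals → C:17, H:29, F:1, O:4, S:1.
In Hill order: C17H29FO4S.

C17H29FO4S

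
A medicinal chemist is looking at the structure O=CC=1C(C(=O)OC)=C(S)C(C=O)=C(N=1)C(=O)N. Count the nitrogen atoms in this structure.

2

Scan the SMILES for N atoms (remember two-letter symbols like Cl and Br are single atoms).
Nitrogen count: 2.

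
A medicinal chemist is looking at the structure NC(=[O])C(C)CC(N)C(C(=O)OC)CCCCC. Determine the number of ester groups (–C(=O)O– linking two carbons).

1

The ester motif appears at heavy-atom position 10 in the SMILES.
Other groups present: 1 amide, 1 primary amine.
Ester count: 1.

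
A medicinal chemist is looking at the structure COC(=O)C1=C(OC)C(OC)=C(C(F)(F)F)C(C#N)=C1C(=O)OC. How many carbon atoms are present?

14

Count every carbon token in the SMILES (each C, including those in ring-closure positions and inside branches).
Carbon count: 14.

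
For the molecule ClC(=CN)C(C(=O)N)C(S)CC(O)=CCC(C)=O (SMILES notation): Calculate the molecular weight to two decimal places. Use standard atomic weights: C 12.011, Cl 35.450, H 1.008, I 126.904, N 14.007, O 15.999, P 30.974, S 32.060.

292.78 g/mol

First, the molecular formula is C11H17ClN2O3S (counting implicit H from valence).
  C: 11 × 12.011 = 132.121
  Cl: 1 × 35.450 = 35.450
  H: 17 × 1.008 = 17.136
  N: 2 × 14.007 = 28.014
  O: 3 × 15.999 = 47.997
  S: 1 × 32.060 = 32.060
Sum: 11×12.011 + 1×35.450 + 17×1.008 + 2×14.007 + 3×15.999 + 1×32.060 = 292.778 → 292.78 g/mol.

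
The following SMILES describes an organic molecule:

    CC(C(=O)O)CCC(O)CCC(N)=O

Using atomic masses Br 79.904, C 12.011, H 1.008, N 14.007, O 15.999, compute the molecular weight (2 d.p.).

First, the molecular formula is C9H17NO4 (counting implicit H from valence).
  C: 9 × 12.011 = 108.099
  H: 17 × 1.008 = 17.136
  N: 1 × 14.007 = 14.007
  O: 4 × 15.999 = 63.996
Sum: 9×12.011 + 17×1.008 + 1×14.007 + 4×15.999 = 203.238 → 203.24 g/mol.

203.24 g/mol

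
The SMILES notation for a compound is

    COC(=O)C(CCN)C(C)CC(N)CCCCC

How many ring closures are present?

In SMILES, each pair of matching ring-closure digits denotes one ring-closing bond; the number of such bonds equals the number of independent rings.
Ring-closure bonds here: 0.

0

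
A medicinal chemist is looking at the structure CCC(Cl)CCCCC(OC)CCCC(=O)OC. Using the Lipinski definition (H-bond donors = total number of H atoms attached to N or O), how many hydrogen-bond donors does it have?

0

Donors: find every N or O and count the H atoms it carries.
  atom 10 (O): bond orders sum to 2 → 0 H
  atom 16 (O): bond orders sum to 2 → 0 H
  atom 17 (O): bond orders sum to 2 → 0 H
Lipinski HBD = 0.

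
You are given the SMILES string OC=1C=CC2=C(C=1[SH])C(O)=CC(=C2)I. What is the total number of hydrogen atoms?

7

Walk through each heavy atom and fill implicit hydrogens from standard valence (C 4, N 3, O 2, S 2, halogen 1):
  atom 1: O, bond orders sum to 1 (valence 2) → 1 H
  atom 2: C, bond orders sum to 4 (valence 4) → 0 H
  atom 3: C, bond orders sum to 3 (valence 4) → 1 H
  atom 4: C, bond orders sum to 3 (valence 4) → 1 H
  atom 5: C, bond orders sum to 4 (valence 4) → 0 H
  atom 6: C, bond orders sum to 4 (valence 4) → 0 H
  atom 7: C, bond orders sum to 4 (valence 4) → 0 H
  atom 8: S with explicit H count 1
  atom 9: C, bond orders sum to 4 (valence 4) → 0 H
  atom 10: O, bond orders sum to 1 (valence 2) → 1 H
  atom 11: C, bond orders sum to 3 (valence 4) → 1 H
  atom 12: C, bond orders sum to 4 (valence 4) → 0 H
  atom 13: C, bond orders sum to 3 (valence 4) → 1 H
  atom 14: I (halogen, monovalent) → 0 H
Total hydrogens: 7.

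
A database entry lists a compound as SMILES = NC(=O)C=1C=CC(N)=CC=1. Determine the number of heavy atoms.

10

Every atom symbol written in the SMILES (organic subset) is one heavy atom; implicit H are not written.
Heavy atoms by element → C:7, N:2, O:1.
Total: 10.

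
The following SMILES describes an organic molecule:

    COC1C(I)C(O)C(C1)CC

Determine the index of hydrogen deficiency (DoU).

1

Molecular formula: C8H15IO2.
DoU = (2C + 2 + N − H − X) / 2, where X is the halogen count and O/S are ignored.
    = (2·8 + 2 + 0 − 15 − 1) / 2 = 2 / 2 = 1.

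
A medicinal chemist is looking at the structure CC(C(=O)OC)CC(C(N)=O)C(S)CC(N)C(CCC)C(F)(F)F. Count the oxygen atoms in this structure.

3

Scan the SMILES for O atoms (remember two-letter symbols like Cl and Br are single atoms).
Oxygen count: 3.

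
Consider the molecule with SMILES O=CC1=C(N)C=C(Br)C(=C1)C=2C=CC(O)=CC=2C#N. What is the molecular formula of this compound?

Walk through each heavy atom and fill implicit hydrogens from standard valence (C 4, N 3, O 2, S 2, halogen 1):
  atom 1: O, bond orders sum to 2 (valence 2) → 0 H
  atom 2: C, bond orders sum to 3 (valence 4) → 1 H
  atom 3: C, bond orders sum to 4 (valence 4) → 0 H
  atom 4: C, bond orders sum to 4 (valence 4) → 0 H
  atom 5: N, bond orders sum to 1 (valence 3) → 2 H
  atom 6: C, bond orders sum to 3 (valence 4) → 1 H
  atom 7: C, bond orders sum to 4 (valence 4) → 0 H
  atom 8: Br (halogen, monovalent) → 0 H
  atom 9: C, bond orders sum to 4 (valence 4) → 0 H
  atom 10: C, bond orders sum to 3 (valence 4) → 1 H
  atom 11: C, bond orders sum to 4 (valence 4) → 0 H
  atom 12: C, bond orders sum to 3 (valence 4) → 1 H
  atom 13: C, bond orders sum to 3 (valence 4) → 1 H
  atom 14: C, bond orders sum to 4 (valence 4) → 0 H
  atom 15: O, bond orders sum to 1 (valence 2) → 1 H
  atom 16: C, bond orders sum to 3 (valence 4) → 1 H
  atom 17: C, bond orders sum to 4 (valence 4) → 0 H
  atom 18: C, bond orders sum to 4 (valence 4) → 0 H
  atom 19: N, bond orders sum to 3 (valence 3) → 0 H
Totals → C:14, H:9, Br:1, N:2, O:2.
In Hill order: C14H9BrN2O2.

C14H9BrN2O2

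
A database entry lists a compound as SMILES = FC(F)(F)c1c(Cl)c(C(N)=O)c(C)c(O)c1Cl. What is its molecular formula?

Walk through each heavy atom and fill implicit hydrogens from standard valence (C 4, N 3, O 2, S 2, halogen 1); for lowercase aromatic atoms, an aromatic c carries 1 H when it has two neighbours and 0 H with three, and aromatic n carries 0 H:
  atom 1: F (halogen, monovalent) → 0 H
  atom 2: C, bond orders sum to 4 (valence 4) → 0 H
  atom 3: F (halogen, monovalent) → 0 H
  atom 4: F (halogen, monovalent) → 0 H
  atom 5: aromatic c, 3 neighbours → 0 H
  atom 6: aromatic c, 3 neighbours → 0 H
  atom 7: Cl (halogen, monovalent) → 0 H
  atom 8: aromatic c, 3 neighbours → 0 H
  atom 9: C, bond orders sum to 4 (valence 4) → 0 H
  atom 10: N, bond orders sum to 1 (valence 3) → 2 H
  atom 11: O, bond orders sum to 2 (valence 2) → 0 H
  atom 12: aromatic c, 3 neighbours → 0 H
  atom 13: C, bond orders sum to 1 (valence 4) → 3 H
  atom 14: aromatic c, 3 neighbours → 0 H
  atom 15: O, bond orders sum to 1 (valence 2) → 1 H
  atom 16: aromatic c, 3 neighbours → 0 H
  atom 17: Cl (halogen, monovalent) → 0 H
Totals → C:9, H:6, Cl:2, F:3, N:1, O:2.

C9H6Cl2F3NO2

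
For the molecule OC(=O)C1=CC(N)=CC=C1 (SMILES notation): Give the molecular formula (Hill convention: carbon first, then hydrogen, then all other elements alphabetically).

C7H7NO2

Walk through each heavy atom and fill implicit hydrogens from standard valence (C 4, N 3, O 2, S 2, halogen 1):
  atom 1: O, bond orders sum to 1 (valence 2) → 1 H
  atom 2: C, bond orders sum to 4 (valence 4) → 0 H
  atom 3: O, bond orders sum to 2 (valence 2) → 0 H
  atom 4: C, bond orders sum to 4 (valence 4) → 0 H
  atom 5: C, bond orders sum to 3 (valence 4) → 1 H
  atom 6: C, bond orders sum to 4 (valence 4) → 0 H
  atom 7: N, bond orders sum to 1 (valence 3) → 2 H
  atom 8: C, bond orders sum to 3 (valence 4) → 1 H
  atom 9: C, bond orders sum to 3 (valence 4) → 1 H
  atom 10: C, bond orders sum to 3 (valence 4) → 1 H
Totals → C:7, H:7, N:1, O:2.
In Hill order: C7H7NO2.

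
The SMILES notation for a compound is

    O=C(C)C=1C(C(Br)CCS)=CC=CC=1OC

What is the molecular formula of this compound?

C12H15BrO2S

Walk through each heavy atom and fill implicit hydrogens from standard valence (C 4, N 3, O 2, S 2, halogen 1):
  atom 1: O, bond orders sum to 2 (valence 2) → 0 H
  atom 2: C, bond orders sum to 4 (valence 4) → 0 H
  atom 3: C, bond orders sum to 1 (valence 4) → 3 H
  atom 4: C, bond orders sum to 4 (valence 4) → 0 H
  atom 5: C, bond orders sum to 4 (valence 4) → 0 H
  atom 6: C, bond orders sum to 3 (valence 4) → 1 H
  atom 7: Br (halogen, monovalent) → 0 H
  atom 8: C, bond orders sum to 2 (valence 4) → 2 H
  atom 9: C, bond orders sum to 2 (valence 4) → 2 H
  atom 10: S, bond orders sum to 1 (valence 2) → 1 H
  atom 11: C, bond orders sum to 3 (valence 4) → 1 H
  atom 12: C, bond orders sum to 3 (valence 4) → 1 H
  atom 13: C, bond orders sum to 3 (valence 4) → 1 H
  atom 14: C, bond orders sum to 4 (valence 4) → 0 H
  atom 15: O, bond orders sum to 2 (valence 2) → 0 H
  atom 16: C, bond orders sum to 1 (valence 4) → 3 H
Totals → C:12, H:15, Br:1, O:2, S:1.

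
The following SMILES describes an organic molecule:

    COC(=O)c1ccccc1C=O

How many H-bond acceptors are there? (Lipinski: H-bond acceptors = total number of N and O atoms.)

N atoms: 0; O atoms: 3.
Lipinski HBA = 0 + 3 = 3.

3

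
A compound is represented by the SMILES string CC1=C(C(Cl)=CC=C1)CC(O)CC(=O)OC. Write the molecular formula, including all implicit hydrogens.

Walk through each heavy atom and fill implicit hydrogens from standard valence (C 4, N 3, O 2, S 2, halogen 1):
  atom 1: C, bond orders sum to 1 (valence 4) → 3 H
  atom 2: C, bond orders sum to 4 (valence 4) → 0 H
  atom 3: C, bond orders sum to 4 (valence 4) → 0 H
  atom 4: C, bond orders sum to 4 (valence 4) → 0 H
  atom 5: Cl (halogen, monovalent) → 0 H
  atom 6: C, bond orders sum to 3 (valence 4) → 1 H
  atom 7: C, bond orders sum to 3 (valence 4) → 1 H
  atom 8: C, bond orders sum to 3 (valence 4) → 1 H
  atom 9: C, bond orders sum to 2 (valence 4) → 2 H
  atom 10: C, bond orders sum to 3 (valence 4) → 1 H
  atom 11: O, bond orders sum to 1 (valence 2) → 1 H
  atom 12: C, bond orders sum to 2 (valence 4) → 2 H
  atom 13: C, bond orders sum to 4 (valence 4) → 0 H
  atom 14: O, bond orders sum to 2 (valence 2) → 0 H
  atom 15: O, bond orders sum to 2 (valence 2) → 0 H
  atom 16: C, bond orders sum to 1 (valence 4) → 3 H
Totals → C:12, H:15, Cl:1, O:3.
In Hill order: C12H15ClO3.

C12H15ClO3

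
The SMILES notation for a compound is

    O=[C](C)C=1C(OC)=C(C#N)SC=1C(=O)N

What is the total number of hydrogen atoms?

8

Walk through each heavy atom and fill implicit hydrogens from standard valence (C 4, N 3, O 2, S 2, halogen 1):
  atom 1: O, bond orders sum to 2 (valence 2) → 0 H
  atom 2: C with explicit H count 0
  atom 3: C, bond orders sum to 1 (valence 4) → 3 H
  atom 4: C, bond orders sum to 4 (valence 4) → 0 H
  atom 5: C, bond orders sum to 4 (valence 4) → 0 H
  atom 6: O, bond orders sum to 2 (valence 2) → 0 H
  atom 7: C, bond orders sum to 1 (valence 4) → 3 H
  atom 8: C, bond orders sum to 4 (valence 4) → 0 H
  atom 9: C, bond orders sum to 4 (valence 4) → 0 H
  atom 10: N, bond orders sum to 3 (valence 3) → 0 H
  atom 11: S, bond orders sum to 2 (valence 2) → 0 H
  atom 12: C, bond orders sum to 4 (valence 4) → 0 H
  atom 13: C, bond orders sum to 4 (valence 4) → 0 H
  atom 14: O, bond orders sum to 2 (valence 2) → 0 H
  atom 15: N, bond orders sum to 1 (valence 3) → 2 H
Total hydrogens: 8.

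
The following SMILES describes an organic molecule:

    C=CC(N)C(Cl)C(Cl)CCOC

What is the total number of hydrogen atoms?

Walk through each heavy atom and fill implicit hydrogens from standard valence (C 4, N 3, O 2, S 2, halogen 1):
  atom 1: C, bond orders sum to 2 (valence 4) → 2 H
  atom 2: C, bond orders sum to 3 (valence 4) → 1 H
  atom 3: C, bond orders sum to 3 (valence 4) → 1 H
  atom 4: N, bond orders sum to 1 (valence 3) → 2 H
  atom 5: C, bond orders sum to 3 (valence 4) → 1 H
  atom 6: Cl (halogen, monovalent) → 0 H
  atom 7: C, bond orders sum to 3 (valence 4) → 1 H
  atom 8: Cl (halogen, monovalent) → 0 H
  atom 9: C, bond orders sum to 2 (valence 4) → 2 H
  atom 10: C, bond orders sum to 2 (valence 4) → 2 H
  atom 11: O, bond orders sum to 2 (valence 2) → 0 H
  atom 12: C, bond orders sum to 1 (valence 4) → 3 H
Total hydrogens: 15.

15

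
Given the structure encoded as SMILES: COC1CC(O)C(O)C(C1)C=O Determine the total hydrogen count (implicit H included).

14

Walk through each heavy atom and fill implicit hydrogens from standard valence (C 4, N 3, O 2, S 2, halogen 1):
  atom 1: C, bond orders sum to 1 (valence 4) → 3 H
  atom 2: O, bond orders sum to 2 (valence 2) → 0 H
  atom 3: C, bond orders sum to 3 (valence 4) → 1 H
  atom 4: C, bond orders sum to 2 (valence 4) → 2 H
  atom 5: C, bond orders sum to 3 (valence 4) → 1 H
  atom 6: O, bond orders sum to 1 (valence 2) → 1 H
  atom 7: C, bond orders sum to 3 (valence 4) → 1 H
  atom 8: O, bond orders sum to 1 (valence 2) → 1 H
  atom 9: C, bond orders sum to 3 (valence 4) → 1 H
  atom 10: C, bond orders sum to 2 (valence 4) → 2 H
  atom 11: C, bond orders sum to 3 (valence 4) → 1 H
  atom 12: O, bond orders sum to 2 (valence 2) → 0 H
Total hydrogens: 14.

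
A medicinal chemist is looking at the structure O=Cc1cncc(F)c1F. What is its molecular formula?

Walk through each heavy atom and fill implicit hydrogens from standard valence (C 4, N 3, O 2, S 2, halogen 1); for lowercase aromatic atoms, an aromatic c carries 1 H when it has two neighbours and 0 H with three, and aromatic n carries 0 H:
  atom 1: O, bond orders sum to 2 (valence 2) → 0 H
  atom 2: C, bond orders sum to 3 (valence 4) → 1 H
  atom 3: aromatic c, 3 neighbours → 0 H
  atom 4: aromatic c, 2 neighbours → 1 H
  atom 5: aromatic n, 2 neighbours → 0 H
  atom 6: aromatic c, 2 neighbours → 1 H
  atom 7: aromatic c, 3 neighbours → 0 H
  atom 8: F (halogen, monovalent) → 0 H
  atom 9: aromatic c, 3 neighbours → 0 H
  atom 10: F (halogen, monovalent) → 0 H
Totals → C:6, H:3, F:2, N:1, O:1.
In Hill order: C6H3F2NO.

C6H3F2NO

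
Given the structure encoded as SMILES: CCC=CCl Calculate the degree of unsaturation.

Degree of unsaturation = (number of rings) + (number of π bonds).
Ring closures in the SMILES: 0.
π bonds: 1 double bond (each 1 DoU) → 1 DoU from unsaturation.
Total DoU = 0 + 1 = 1.

1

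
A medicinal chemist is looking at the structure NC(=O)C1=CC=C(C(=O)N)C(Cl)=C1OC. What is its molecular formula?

Walk through each heavy atom and fill implicit hydrogens from standard valence (C 4, N 3, O 2, S 2, halogen 1):
  atom 1: N, bond orders sum to 1 (valence 3) → 2 H
  atom 2: C, bond orders sum to 4 (valence 4) → 0 H
  atom 3: O, bond orders sum to 2 (valence 2) → 0 H
  atom 4: C, bond orders sum to 4 (valence 4) → 0 H
  atom 5: C, bond orders sum to 3 (valence 4) → 1 H
  atom 6: C, bond orders sum to 3 (valence 4) → 1 H
  atom 7: C, bond orders sum to 4 (valence 4) → 0 H
  atom 8: C, bond orders sum to 4 (valence 4) → 0 H
  atom 9: O, bond orders sum to 2 (valence 2) → 0 H
  atom 10: N, bond orders sum to 1 (valence 3) → 2 H
  atom 11: C, bond orders sum to 4 (valence 4) → 0 H
  atom 12: Cl (halogen, monovalent) → 0 H
  atom 13: C, bond orders sum to 4 (valence 4) → 0 H
  atom 14: O, bond orders sum to 2 (valence 2) → 0 H
  atom 15: C, bond orders sum to 1 (valence 4) → 3 H
Totals → C:9, H:9, Cl:1, N:2, O:3.

C9H9ClN2O3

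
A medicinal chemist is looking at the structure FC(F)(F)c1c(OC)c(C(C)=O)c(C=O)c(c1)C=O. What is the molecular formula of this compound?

Walk through each heavy atom and fill implicit hydrogens from standard valence (C 4, N 3, O 2, S 2, halogen 1); for lowercase aromatic atoms, an aromatic c carries 1 H when it has two neighbours and 0 H with three, and aromatic n carries 0 H:
  atom 1: F (halogen, monovalent) → 0 H
  atom 2: C, bond orders sum to 4 (valence 4) → 0 H
  atom 3: F (halogen, monovalent) → 0 H
  atom 4: F (halogen, monovalent) → 0 H
  atom 5: aromatic c, 3 neighbours → 0 H
  atom 6: aromatic c, 3 neighbours → 0 H
  atom 7: O, bond orders sum to 2 (valence 2) → 0 H
  atom 8: C, bond orders sum to 1 (valence 4) → 3 H
  atom 9: aromatic c, 3 neighbours → 0 H
  atom 10: C, bond orders sum to 4 (valence 4) → 0 H
  atom 11: C, bond orders sum to 1 (valence 4) → 3 H
  atom 12: O, bond orders sum to 2 (valence 2) → 0 H
  atom 13: aromatic c, 3 neighbours → 0 H
  atom 14: C, bond orders sum to 3 (valence 4) → 1 H
  atom 15: O, bond orders sum to 2 (valence 2) → 0 H
  atom 16: aromatic c, 3 neighbours → 0 H
  atom 17: aromatic c, 2 neighbours → 1 H
  atom 18: C, bond orders sum to 3 (valence 4) → 1 H
  atom 19: O, bond orders sum to 2 (valence 2) → 0 H
Totals → C:12, H:9, F:3, O:4.
In Hill order: C12H9F3O4.

C12H9F3O4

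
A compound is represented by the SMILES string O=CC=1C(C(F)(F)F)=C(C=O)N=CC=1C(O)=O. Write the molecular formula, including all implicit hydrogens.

Walk through each heavy atom and fill implicit hydrogens from standard valence (C 4, N 3, O 2, S 2, halogen 1):
  atom 1: O, bond orders sum to 2 (valence 2) → 0 H
  atom 2: C, bond orders sum to 3 (valence 4) → 1 H
  atom 3: C, bond orders sum to 4 (valence 4) → 0 H
  atom 4: C, bond orders sum to 4 (valence 4) → 0 H
  atom 5: C, bond orders sum to 4 (valence 4) → 0 H
  atom 6: F (halogen, monovalent) → 0 H
  atom 7: F (halogen, monovalent) → 0 H
  atom 8: F (halogen, monovalent) → 0 H
  atom 9: C, bond orders sum to 4 (valence 4) → 0 H
  atom 10: C, bond orders sum to 3 (valence 4) → 1 H
  atom 11: O, bond orders sum to 2 (valence 2) → 0 H
  atom 12: N, bond orders sum to 3 (valence 3) → 0 H
  atom 13: C, bond orders sum to 3 (valence 4) → 1 H
  atom 14: C, bond orders sum to 4 (valence 4) → 0 H
  atom 15: C, bond orders sum to 4 (valence 4) → 0 H
  atom 16: O, bond orders sum to 1 (valence 2) → 1 H
  atom 17: O, bond orders sum to 2 (valence 2) → 0 H
Totals → C:9, H:4, F:3, N:1, O:4.
In Hill order: C9H4F3NO4.

C9H4F3NO4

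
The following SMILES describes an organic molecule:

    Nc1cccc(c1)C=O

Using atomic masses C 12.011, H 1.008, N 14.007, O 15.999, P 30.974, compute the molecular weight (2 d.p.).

121.14 g/mol

First, the molecular formula is C7H7NO (counting implicit H from valence).
  C: 7 × 12.011 = 84.077
  H: 7 × 1.008 = 7.056
  N: 1 × 14.007 = 14.007
  O: 1 × 15.999 = 15.999
Sum: 7×12.011 + 7×1.008 + 1×14.007 + 1×15.999 = 121.139 → 121.14 g/mol.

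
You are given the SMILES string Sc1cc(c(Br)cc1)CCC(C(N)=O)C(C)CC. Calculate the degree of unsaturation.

Molecular formula: C14H20BrNOS.
DoU = (2C + 2 + N − H − X) / 2, where X is the halogen count and O/S are ignored.
    = (2·14 + 2 + 1 − 20 − 1) / 2 = 10 / 2 = 5.

5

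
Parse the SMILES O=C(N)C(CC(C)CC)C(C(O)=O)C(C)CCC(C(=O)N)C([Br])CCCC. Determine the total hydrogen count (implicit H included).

37

Walk through each heavy atom and fill implicit hydrogens from standard valence (C 4, N 3, O 2, S 2, halogen 1):
  atom 1: O, bond orders sum to 2 (valence 2) → 0 H
  atom 2: C, bond orders sum to 4 (valence 4) → 0 H
  atom 3: N, bond orders sum to 1 (valence 3) → 2 H
  atom 4: C, bond orders sum to 3 (valence 4) → 1 H
  atom 5: C, bond orders sum to 2 (valence 4) → 2 H
  atom 6: C, bond orders sum to 3 (valence 4) → 1 H
  atom 7: C, bond orders sum to 1 (valence 4) → 3 H
  atom 8: C, bond orders sum to 2 (valence 4) → 2 H
  atom 9: C, bond orders sum to 1 (valence 4) → 3 H
  atom 10: C, bond orders sum to 3 (valence 4) → 1 H
  atom 11: C, bond orders sum to 4 (valence 4) → 0 H
  atom 12: O, bond orders sum to 1 (valence 2) → 1 H
  atom 13: O, bond orders sum to 2 (valence 2) → 0 H
  atom 14: C, bond orders sum to 3 (valence 4) → 1 H
  atom 15: C, bond orders sum to 1 (valence 4) → 3 H
  atom 16: C, bond orders sum to 2 (valence 4) → 2 H
  atom 17: C, bond orders sum to 2 (valence 4) → 2 H
  atom 18: C, bond orders sum to 3 (valence 4) → 1 H
  atom 19: C, bond orders sum to 4 (valence 4) → 0 H
  atom 20: O, bond orders sum to 2 (valence 2) → 0 H
  atom 21: N, bond orders sum to 1 (valence 3) → 2 H
  atom 22: C, bond orders sum to 3 (valence 4) → 1 H
  atom 23: Br with explicit H count 0
  atom 24: C, bond orders sum to 2 (valence 4) → 2 H
  atom 25: C, bond orders sum to 2 (valence 4) → 2 H
  atom 26: C, bond orders sum to 2 (valence 4) → 2 H
  atom 27: C, bond orders sum to 1 (valence 4) → 3 H
Total hydrogens: 37.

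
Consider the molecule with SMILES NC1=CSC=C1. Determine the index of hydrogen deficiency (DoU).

Degree of unsaturation = (number of rings) + (number of π bonds).
Ring closures in the SMILES: 1.
π bonds: 2 double bonds (each 1 DoU) → 2 DoU from unsaturation.
Total DoU = 1 + 2 = 3.

3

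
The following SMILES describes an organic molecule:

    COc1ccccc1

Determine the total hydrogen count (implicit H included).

Walk through each heavy atom and fill implicit hydrogens from standard valence (C 4, N 3, O 2, S 2, halogen 1); for lowercase aromatic atoms, an aromatic c carries 1 H when it has two neighbours and 0 H with three, and aromatic n carries 0 H:
  atom 1: C, bond orders sum to 1 (valence 4) → 3 H
  atom 2: O, bond orders sum to 2 (valence 2) → 0 H
  atom 3: aromatic c, 3 neighbours → 0 H
  atom 4: aromatic c, 2 neighbours → 1 H
  atom 5: aromatic c, 2 neighbours → 1 H
  atom 6: aromatic c, 2 neighbours → 1 H
  atom 7: aromatic c, 2 neighbours → 1 H
  atom 8: aromatic c, 2 neighbours → 1 H
Total hydrogens: 8.

8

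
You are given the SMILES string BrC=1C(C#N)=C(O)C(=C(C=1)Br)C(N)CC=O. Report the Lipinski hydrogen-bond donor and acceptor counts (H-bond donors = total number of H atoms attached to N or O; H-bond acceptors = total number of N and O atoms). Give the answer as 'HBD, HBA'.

Donors: find every N or O and count the H atoms it carries.
  atom 5 (N): bond orders sum to 3 → 0 H
  atom 7 (O): bond orders sum to 1 → 1 H
  atom 13 (N): bond orders sum to 1 → 2 H
  atom 16 (O): bond orders sum to 2 → 0 H
Lipinski HBD = 3.
Acceptors: N atoms = 2, O atoms = 2 → HBA = 4.

3, 4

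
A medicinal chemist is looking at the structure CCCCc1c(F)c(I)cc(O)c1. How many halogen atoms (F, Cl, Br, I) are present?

2

Halogen atoms appear at heavy-atom positions 7, 9 (1×F, 1×I).
Other groups present: 1 hydroxyl.
Halogen count: 2.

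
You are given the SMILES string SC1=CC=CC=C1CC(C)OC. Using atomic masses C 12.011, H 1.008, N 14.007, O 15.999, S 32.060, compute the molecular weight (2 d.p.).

182.28 g/mol

First, the molecular formula is C10H14OS (counting implicit H from valence).
  C: 10 × 12.011 = 120.110
  H: 14 × 1.008 = 14.112
  O: 1 × 15.999 = 15.999
  S: 1 × 32.060 = 32.060
Sum: 10×12.011 + 14×1.008 + 1×15.999 + 1×32.060 = 182.281 → 182.28 g/mol.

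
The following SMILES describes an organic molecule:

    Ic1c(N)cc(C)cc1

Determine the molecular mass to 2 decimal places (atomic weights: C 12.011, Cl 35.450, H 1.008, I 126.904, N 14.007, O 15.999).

First, the molecular formula is C7H8IN (counting implicit H from valence).
  C: 7 × 12.011 = 84.077
  H: 8 × 1.008 = 8.064
  I: 1 × 126.904 = 126.904
  N: 1 × 14.007 = 14.007
Sum: 7×12.011 + 8×1.008 + 1×126.904 + 1×14.007 = 233.052 → 233.05 g/mol.

233.05 g/mol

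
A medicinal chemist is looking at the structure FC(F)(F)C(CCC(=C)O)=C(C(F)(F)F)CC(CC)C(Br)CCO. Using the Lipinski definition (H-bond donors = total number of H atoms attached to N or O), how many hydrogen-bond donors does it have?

2

Donors: find every N or O and count the H atoms it carries.
  atom 10 (O): bond orders sum to 1 → 1 H
  atom 24 (O): bond orders sum to 1 → 1 H
Lipinski HBD = 2.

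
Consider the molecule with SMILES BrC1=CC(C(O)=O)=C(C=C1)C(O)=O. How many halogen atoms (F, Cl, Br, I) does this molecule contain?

1

Halogen atoms appear at heavy-atom position 1 (1×Br).
Other groups present: 2 carboxylic acid.
Halogen count: 1.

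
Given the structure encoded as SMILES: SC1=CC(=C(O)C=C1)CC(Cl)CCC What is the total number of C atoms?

11

Count every carbon token in the SMILES (each C, including those in ring-closure positions and inside branches).
Carbon count: 11.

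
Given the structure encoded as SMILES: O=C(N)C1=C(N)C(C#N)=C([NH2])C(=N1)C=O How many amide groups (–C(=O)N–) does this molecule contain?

1

The amide motif appears at heavy-atom position 2 in the SMILES.
Other groups present: 1 aldehyde, 1 nitrile, 2 primary amine.
Amide count: 1.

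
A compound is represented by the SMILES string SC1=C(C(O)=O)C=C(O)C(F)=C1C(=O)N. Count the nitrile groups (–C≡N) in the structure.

0

Scan the SMILES for the nitrile motif — none present.
Groups that are present: 1 amide, 1 carboxylic acid, 1 hydroxyl, 1 thiol.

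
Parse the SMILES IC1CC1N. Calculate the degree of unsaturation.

1

Degree of unsaturation = (number of rings) + (number of π bonds).
Ring closures in the SMILES: 1.
π bonds: none → 0 DoU from unsaturation.
Total DoU = 1 + 0 = 1.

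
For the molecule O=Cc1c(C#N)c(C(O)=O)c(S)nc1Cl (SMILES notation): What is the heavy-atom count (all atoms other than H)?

15

Every atom symbol written in the SMILES (organic subset) is one heavy atom; implicit H are not written.
Heavy atoms by element → C:8, Cl:1, N:2, O:3, S:1.
Total: 15.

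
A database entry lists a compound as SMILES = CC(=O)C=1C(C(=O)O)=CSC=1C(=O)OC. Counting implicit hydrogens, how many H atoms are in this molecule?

8

Walk through each heavy atom and fill implicit hydrogens from standard valence (C 4, N 3, O 2, S 2, halogen 1):
  atom 1: C, bond orders sum to 1 (valence 4) → 3 H
  atom 2: C, bond orders sum to 4 (valence 4) → 0 H
  atom 3: O, bond orders sum to 2 (valence 2) → 0 H
  atom 4: C, bond orders sum to 4 (valence 4) → 0 H
  atom 5: C, bond orders sum to 4 (valence 4) → 0 H
  atom 6: C, bond orders sum to 4 (valence 4) → 0 H
  atom 7: O, bond orders sum to 2 (valence 2) → 0 H
  atom 8: O, bond orders sum to 1 (valence 2) → 1 H
  atom 9: C, bond orders sum to 3 (valence 4) → 1 H
  atom 10: S, bond orders sum to 2 (valence 2) → 0 H
  atom 11: C, bond orders sum to 4 (valence 4) → 0 H
  atom 12: C, bond orders sum to 4 (valence 4) → 0 H
  atom 13: O, bond orders sum to 2 (valence 2) → 0 H
  atom 14: O, bond orders sum to 2 (valence 2) → 0 H
  atom 15: C, bond orders sum to 1 (valence 4) → 3 H
Total hydrogens: 8.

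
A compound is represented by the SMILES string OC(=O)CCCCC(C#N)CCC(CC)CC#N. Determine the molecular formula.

C14H22N2O2

Walk through each heavy atom and fill implicit hydrogens from standard valence (C 4, N 3, O 2, S 2, halogen 1):
  atom 1: O, bond orders sum to 1 (valence 2) → 1 H
  atom 2: C, bond orders sum to 4 (valence 4) → 0 H
  atom 3: O, bond orders sum to 2 (valence 2) → 0 H
  atom 4: C, bond orders sum to 2 (valence 4) → 2 H
  atom 5: C, bond orders sum to 2 (valence 4) → 2 H
  atom 6: C, bond orders sum to 2 (valence 4) → 2 H
  atom 7: C, bond orders sum to 2 (valence 4) → 2 H
  atom 8: C, bond orders sum to 3 (valence 4) → 1 H
  atom 9: C, bond orders sum to 4 (valence 4) → 0 H
  atom 10: N, bond orders sum to 3 (valence 3) → 0 H
  atom 11: C, bond orders sum to 2 (valence 4) → 2 H
  atom 12: C, bond orders sum to 2 (valence 4) → 2 H
  atom 13: C, bond orders sum to 3 (valence 4) → 1 H
  atom 14: C, bond orders sum to 2 (valence 4) → 2 H
  atom 15: C, bond orders sum to 1 (valence 4) → 3 H
  atom 16: C, bond orders sum to 2 (valence 4) → 2 H
  atom 17: C, bond orders sum to 4 (valence 4) → 0 H
  atom 18: N, bond orders sum to 3 (valence 3) → 0 H
Totals → C:14, H:22, N:2, O:2.
In Hill order: C14H22N2O2.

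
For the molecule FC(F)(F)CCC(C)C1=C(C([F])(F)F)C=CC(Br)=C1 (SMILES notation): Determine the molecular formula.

Walk through each heavy atom and fill implicit hydrogens from standard valence (C 4, N 3, O 2, S 2, halogen 1):
  atom 1: F (halogen, monovalent) → 0 H
  atom 2: C, bond orders sum to 4 (valence 4) → 0 H
  atom 3: F (halogen, monovalent) → 0 H
  atom 4: F (halogen, monovalent) → 0 H
  atom 5: C, bond orders sum to 2 (valence 4) → 2 H
  atom 6: C, bond orders sum to 2 (valence 4) → 2 H
  atom 7: C, bond orders sum to 3 (valence 4) → 1 H
  atom 8: C, bond orders sum to 1 (valence 4) → 3 H
  atom 9: C, bond orders sum to 4 (valence 4) → 0 H
  atom 10: C, bond orders sum to 4 (valence 4) → 0 H
  atom 11: C, bond orders sum to 4 (valence 4) → 0 H
  atom 12: F with explicit H count 0
  atom 13: F (halogen, monovalent) → 0 H
  atom 14: F (halogen, monovalent) → 0 H
  atom 15: C, bond orders sum to 3 (valence 4) → 1 H
  atom 16: C, bond orders sum to 3 (valence 4) → 1 H
  atom 17: C, bond orders sum to 4 (valence 4) → 0 H
  atom 18: Br (halogen, monovalent) → 0 H
  atom 19: C, bond orders sum to 3 (valence 4) → 1 H
Totals → C:12, H:11, Br:1, F:6.

C12H11BrF6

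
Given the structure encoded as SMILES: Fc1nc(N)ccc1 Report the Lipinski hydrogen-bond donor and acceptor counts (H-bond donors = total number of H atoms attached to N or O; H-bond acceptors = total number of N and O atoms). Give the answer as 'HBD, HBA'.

2, 2

Donors: find every N or O and count the H atoms it carries.
  atom 3 (N): bond orders sum to 3 → 0 H
  atom 5 (N): bond orders sum to 1 → 2 H
Lipinski HBD = 2.
Acceptors: N atoms = 2, O atoms = 0 → HBA = 2.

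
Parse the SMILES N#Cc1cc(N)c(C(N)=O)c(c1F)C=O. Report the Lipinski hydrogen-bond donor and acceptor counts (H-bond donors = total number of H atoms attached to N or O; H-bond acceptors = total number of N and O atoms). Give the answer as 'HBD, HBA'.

Donors: find every N or O and count the H atoms it carries.
  atom 1 (N): bond orders sum to 3 → 0 H
  atom 6 (N): bond orders sum to 1 → 2 H
  atom 9 (N): bond orders sum to 1 → 2 H
  atom 10 (O): bond orders sum to 2 → 0 H
  atom 15 (O): bond orders sum to 2 → 0 H
Lipinski HBD = 4.
Acceptors: N atoms = 3, O atoms = 2 → HBA = 5.

4, 5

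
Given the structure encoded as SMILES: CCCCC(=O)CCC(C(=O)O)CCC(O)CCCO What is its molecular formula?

Walk through each heavy atom and fill implicit hydrogens from standard valence (C 4, N 3, O 2, S 2, halogen 1):
  atom 1: C, bond orders sum to 1 (valence 4) → 3 H
  atom 2: C, bond orders sum to 2 (valence 4) → 2 H
  atom 3: C, bond orders sum to 2 (valence 4) → 2 H
  atom 4: C, bond orders sum to 2 (valence 4) → 2 H
  atom 5: C, bond orders sum to 4 (valence 4) → 0 H
  atom 6: O, bond orders sum to 2 (valence 2) → 0 H
  atom 7: C, bond orders sum to 2 (valence 4) → 2 H
  atom 8: C, bond orders sum to 2 (valence 4) → 2 H
  atom 9: C, bond orders sum to 3 (valence 4) → 1 H
  atom 10: C, bond orders sum to 4 (valence 4) → 0 H
  atom 11: O, bond orders sum to 2 (valence 2) → 0 H
  atom 12: O, bond orders sum to 1 (valence 2) → 1 H
  atom 13: C, bond orders sum to 2 (valence 4) → 2 H
  atom 14: C, bond orders sum to 2 (valence 4) → 2 H
  atom 15: C, bond orders sum to 3 (valence 4) → 1 H
  atom 16: O, bond orders sum to 1 (valence 2) → 1 H
  atom 17: C, bond orders sum to 2 (valence 4) → 2 H
  atom 18: C, bond orders sum to 2 (valence 4) → 2 H
  atom 19: C, bond orders sum to 2 (valence 4) → 2 H
  atom 20: O, bond orders sum to 1 (valence 2) → 1 H
Totals → C:15, H:28, O:5.

C15H28O5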